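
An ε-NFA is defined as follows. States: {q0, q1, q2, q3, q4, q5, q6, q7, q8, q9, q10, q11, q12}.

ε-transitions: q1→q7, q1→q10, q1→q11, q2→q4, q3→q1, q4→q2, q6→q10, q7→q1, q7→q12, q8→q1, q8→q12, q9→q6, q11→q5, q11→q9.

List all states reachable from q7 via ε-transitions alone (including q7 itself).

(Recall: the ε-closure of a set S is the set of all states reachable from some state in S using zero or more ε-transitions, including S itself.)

{q1, q5, q6, q7, q9, q10, q11, q12}

Start with {q7}.
From q7 via ε: add q1, q12.
From q1 via ε: add q10, q11.
From q11 via ε: add q5, q9.
From q9 via ε: add q6.
No new states can be added; the closed set is {q1, q5, q6, q7, q9, q10, q11, q12}.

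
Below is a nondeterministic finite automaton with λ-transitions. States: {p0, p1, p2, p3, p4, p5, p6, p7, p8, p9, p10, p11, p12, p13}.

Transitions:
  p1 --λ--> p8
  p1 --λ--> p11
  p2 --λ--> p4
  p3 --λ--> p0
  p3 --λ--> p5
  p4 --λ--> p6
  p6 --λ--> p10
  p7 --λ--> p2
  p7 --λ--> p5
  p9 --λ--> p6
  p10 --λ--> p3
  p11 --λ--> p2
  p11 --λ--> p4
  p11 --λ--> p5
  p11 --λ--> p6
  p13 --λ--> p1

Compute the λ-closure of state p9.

{p0, p3, p5, p6, p9, p10}

Start with {p9}.
From p9 via λ: add p6.
From p6 via λ: add p10.
From p10 via λ: add p3.
From p3 via λ: add p0, p5.
No new states can be added; the closed set is {p0, p3, p5, p6, p9, p10}.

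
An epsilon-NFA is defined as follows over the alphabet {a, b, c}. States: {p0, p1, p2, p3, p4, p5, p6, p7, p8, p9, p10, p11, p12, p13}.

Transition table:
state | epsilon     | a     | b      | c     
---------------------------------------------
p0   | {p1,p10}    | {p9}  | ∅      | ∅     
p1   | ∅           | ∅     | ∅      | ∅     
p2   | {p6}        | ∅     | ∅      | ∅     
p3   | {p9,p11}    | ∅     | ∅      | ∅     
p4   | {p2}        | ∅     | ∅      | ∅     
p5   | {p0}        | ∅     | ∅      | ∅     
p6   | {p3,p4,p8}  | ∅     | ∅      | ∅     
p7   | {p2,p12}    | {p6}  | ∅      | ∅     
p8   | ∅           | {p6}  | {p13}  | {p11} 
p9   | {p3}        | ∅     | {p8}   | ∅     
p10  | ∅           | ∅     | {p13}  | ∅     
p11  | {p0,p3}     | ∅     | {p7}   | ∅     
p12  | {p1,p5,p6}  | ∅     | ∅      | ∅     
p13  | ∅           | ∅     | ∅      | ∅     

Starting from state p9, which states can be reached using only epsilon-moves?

{p0, p1, p3, p9, p10, p11}

Start with {p9}.
From p9 via epsilon: add p3.
From p3 via epsilon: add p11.
From p11 via epsilon: add p0.
From p0 via epsilon: add p1, p10.
No new states can be added; the closed set is {p0, p1, p3, p9, p10, p11}.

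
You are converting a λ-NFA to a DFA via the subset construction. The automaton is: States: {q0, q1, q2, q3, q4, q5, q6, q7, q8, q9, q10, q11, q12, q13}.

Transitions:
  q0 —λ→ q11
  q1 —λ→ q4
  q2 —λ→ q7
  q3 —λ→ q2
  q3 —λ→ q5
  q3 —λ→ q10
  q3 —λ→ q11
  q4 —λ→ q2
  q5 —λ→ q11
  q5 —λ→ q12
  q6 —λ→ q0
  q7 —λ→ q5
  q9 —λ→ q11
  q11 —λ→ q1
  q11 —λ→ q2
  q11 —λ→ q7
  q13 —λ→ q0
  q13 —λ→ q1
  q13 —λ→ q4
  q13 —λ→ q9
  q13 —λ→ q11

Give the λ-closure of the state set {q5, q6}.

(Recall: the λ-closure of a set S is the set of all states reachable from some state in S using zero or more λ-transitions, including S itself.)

{q0, q1, q2, q4, q5, q6, q7, q11, q12}

Start with {q5, q6}.
From q5 via λ: add q11, q12.
From q6 via λ: add q0.
From q11 via λ: add q1, q2, q7.
From q1 via λ: add q4.
No new states can be added; the closed set is {q0, q1, q2, q4, q5, q6, q7, q11, q12}.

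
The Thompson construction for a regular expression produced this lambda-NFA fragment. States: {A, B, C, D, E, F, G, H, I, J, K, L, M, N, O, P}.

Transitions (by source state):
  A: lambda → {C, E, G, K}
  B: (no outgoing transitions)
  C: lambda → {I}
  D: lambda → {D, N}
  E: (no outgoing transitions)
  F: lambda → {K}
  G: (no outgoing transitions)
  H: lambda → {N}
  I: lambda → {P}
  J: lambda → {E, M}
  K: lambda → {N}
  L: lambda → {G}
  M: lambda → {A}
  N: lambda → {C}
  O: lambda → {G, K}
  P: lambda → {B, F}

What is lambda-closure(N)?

{B, C, F, I, K, N, P}

Start with {N}.
From N via lambda: add C.
From C via lambda: add I.
From I via lambda: add P.
From P via lambda: add B, F.
From F via lambda: add K.
No new states can be added; the closed set is {B, C, F, I, K, N, P}.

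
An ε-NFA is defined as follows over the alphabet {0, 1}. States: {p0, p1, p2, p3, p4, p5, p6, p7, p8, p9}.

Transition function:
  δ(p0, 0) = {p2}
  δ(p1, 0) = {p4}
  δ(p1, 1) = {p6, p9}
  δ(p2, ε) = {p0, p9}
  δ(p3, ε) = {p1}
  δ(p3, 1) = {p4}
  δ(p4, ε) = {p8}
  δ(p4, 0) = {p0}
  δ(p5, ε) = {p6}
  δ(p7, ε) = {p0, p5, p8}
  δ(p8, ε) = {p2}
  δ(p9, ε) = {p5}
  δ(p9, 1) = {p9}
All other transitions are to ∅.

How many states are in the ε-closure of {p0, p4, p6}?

7

Start with {p0, p4, p6}.
From p4 via ε: add p8.
From p8 via ε: add p2.
From p2 via ε: add p9.
From p9 via ε: add p5.
ε-closure = {p0, p2, p4, p5, p6, p8, p9}, which has 7 states.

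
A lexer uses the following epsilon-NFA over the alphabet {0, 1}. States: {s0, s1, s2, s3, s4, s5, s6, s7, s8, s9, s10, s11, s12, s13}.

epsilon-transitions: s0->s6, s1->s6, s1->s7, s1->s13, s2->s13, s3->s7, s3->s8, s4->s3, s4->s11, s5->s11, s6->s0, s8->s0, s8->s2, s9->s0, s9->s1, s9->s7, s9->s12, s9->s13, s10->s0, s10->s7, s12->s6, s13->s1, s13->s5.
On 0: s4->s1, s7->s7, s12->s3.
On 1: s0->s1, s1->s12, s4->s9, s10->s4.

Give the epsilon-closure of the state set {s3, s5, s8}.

Start with {s3, s5, s8}.
From s3 via epsilon: add s7.
From s5 via epsilon: add s11.
From s8 via epsilon: add s0, s2.
From s0 via epsilon: add s6.
From s2 via epsilon: add s13.
From s13 via epsilon: add s1.
No new states can be added; the closed set is {s0, s1, s2, s3, s5, s6, s7, s8, s11, s13}.

{s0, s1, s2, s3, s5, s6, s7, s8, s11, s13}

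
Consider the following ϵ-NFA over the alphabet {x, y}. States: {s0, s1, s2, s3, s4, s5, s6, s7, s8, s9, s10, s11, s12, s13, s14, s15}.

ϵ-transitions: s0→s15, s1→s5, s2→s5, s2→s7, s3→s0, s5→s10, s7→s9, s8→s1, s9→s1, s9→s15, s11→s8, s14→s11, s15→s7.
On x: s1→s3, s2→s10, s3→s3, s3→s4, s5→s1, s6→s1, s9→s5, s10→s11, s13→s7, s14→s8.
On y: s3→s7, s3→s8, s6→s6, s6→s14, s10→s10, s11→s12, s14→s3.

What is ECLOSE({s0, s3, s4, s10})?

{s0, s1, s3, s4, s5, s7, s9, s10, s15}

Start with {s0, s3, s4, s10}.
From s0 via ϵ: add s15.
From s15 via ϵ: add s7.
From s7 via ϵ: add s9.
From s9 via ϵ: add s1.
From s1 via ϵ: add s5.
No new states can be added; the closed set is {s0, s1, s3, s4, s5, s7, s9, s10, s15}.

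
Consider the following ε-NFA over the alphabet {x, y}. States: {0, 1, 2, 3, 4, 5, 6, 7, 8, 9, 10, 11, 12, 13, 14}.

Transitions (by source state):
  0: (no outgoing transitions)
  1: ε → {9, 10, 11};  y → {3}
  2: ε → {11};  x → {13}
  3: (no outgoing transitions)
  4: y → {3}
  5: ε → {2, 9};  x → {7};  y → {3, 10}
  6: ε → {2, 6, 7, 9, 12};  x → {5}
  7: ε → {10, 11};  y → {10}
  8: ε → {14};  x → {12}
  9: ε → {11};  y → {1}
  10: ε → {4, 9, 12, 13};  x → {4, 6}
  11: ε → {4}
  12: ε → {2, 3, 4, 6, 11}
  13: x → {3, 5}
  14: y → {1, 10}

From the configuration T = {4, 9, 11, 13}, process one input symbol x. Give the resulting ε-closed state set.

13 on x → {3, 5}.
No x-transition from 4, 9, 11.
Union after reading x: {3, 5}.
Now take the ε-closure:
From 5 via ε: add 2, 9.
From 2 via ε: add 11.
From 11 via ε: add 4.
No new states can be added; the closed set is {2, 3, 4, 5, 9, 11}.

{2, 3, 4, 5, 9, 11}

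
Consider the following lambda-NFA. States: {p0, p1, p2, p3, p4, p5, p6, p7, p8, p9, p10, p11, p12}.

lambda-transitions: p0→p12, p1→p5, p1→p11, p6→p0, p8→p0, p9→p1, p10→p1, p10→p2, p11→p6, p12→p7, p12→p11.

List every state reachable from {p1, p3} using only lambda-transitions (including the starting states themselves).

{p0, p1, p3, p5, p6, p7, p11, p12}

Start with {p1, p3}.
From p1 via lambda: add p5, p11.
From p11 via lambda: add p6.
From p6 via lambda: add p0.
From p0 via lambda: add p12.
From p12 via lambda: add p7.
No new states can be added; the closed set is {p0, p1, p3, p5, p6, p7, p11, p12}.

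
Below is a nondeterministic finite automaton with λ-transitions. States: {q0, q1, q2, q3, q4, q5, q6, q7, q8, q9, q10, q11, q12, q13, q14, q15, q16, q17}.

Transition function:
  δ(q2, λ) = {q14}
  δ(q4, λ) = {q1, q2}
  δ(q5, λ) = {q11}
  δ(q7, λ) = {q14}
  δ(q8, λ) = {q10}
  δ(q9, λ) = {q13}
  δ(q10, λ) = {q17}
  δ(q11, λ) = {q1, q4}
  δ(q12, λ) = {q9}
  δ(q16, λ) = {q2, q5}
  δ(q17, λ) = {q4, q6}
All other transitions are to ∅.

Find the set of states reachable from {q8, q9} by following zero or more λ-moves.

{q1, q2, q4, q6, q8, q9, q10, q13, q14, q17}

Start with {q8, q9}.
From q8 via λ: add q10.
From q9 via λ: add q13.
From q10 via λ: add q17.
From q17 via λ: add q4, q6.
From q4 via λ: add q1, q2.
From q2 via λ: add q14.
No new states can be added; the closed set is {q1, q2, q4, q6, q8, q9, q10, q13, q14, q17}.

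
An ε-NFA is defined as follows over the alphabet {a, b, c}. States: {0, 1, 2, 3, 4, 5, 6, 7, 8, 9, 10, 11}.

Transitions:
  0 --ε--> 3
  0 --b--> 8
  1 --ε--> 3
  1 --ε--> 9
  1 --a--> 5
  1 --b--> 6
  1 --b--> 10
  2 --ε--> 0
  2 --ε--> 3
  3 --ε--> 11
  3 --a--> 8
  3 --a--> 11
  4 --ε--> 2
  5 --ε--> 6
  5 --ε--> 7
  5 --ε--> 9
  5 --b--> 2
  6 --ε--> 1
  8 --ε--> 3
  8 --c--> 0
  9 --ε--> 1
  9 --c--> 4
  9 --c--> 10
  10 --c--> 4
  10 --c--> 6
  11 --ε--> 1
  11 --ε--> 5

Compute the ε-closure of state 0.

Start with {0}.
From 0 via ε: add 3.
From 3 via ε: add 11.
From 11 via ε: add 1, 5.
From 1 via ε: add 9.
From 5 via ε: add 6, 7.
No new states can be added; the closed set is {0, 1, 3, 5, 6, 7, 9, 11}.

{0, 1, 3, 5, 6, 7, 9, 11}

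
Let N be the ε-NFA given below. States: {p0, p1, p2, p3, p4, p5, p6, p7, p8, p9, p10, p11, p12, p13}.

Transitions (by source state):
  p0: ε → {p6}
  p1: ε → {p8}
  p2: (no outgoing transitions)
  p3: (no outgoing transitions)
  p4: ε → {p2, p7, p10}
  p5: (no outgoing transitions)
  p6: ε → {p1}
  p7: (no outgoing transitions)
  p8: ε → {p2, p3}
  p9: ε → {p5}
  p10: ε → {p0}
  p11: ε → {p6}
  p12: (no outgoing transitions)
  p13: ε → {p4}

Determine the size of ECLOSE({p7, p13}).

Start with {p7, p13}.
From p13 via ε: add p4.
From p4 via ε: add p2, p10.
From p10 via ε: add p0.
From p0 via ε: add p6.
From p6 via ε: add p1.
From p1 via ε: add p8.
From p8 via ε: add p3.
ε-closure = {p0, p1, p2, p3, p4, p6, p7, p8, p10, p13}, which has 10 states.

10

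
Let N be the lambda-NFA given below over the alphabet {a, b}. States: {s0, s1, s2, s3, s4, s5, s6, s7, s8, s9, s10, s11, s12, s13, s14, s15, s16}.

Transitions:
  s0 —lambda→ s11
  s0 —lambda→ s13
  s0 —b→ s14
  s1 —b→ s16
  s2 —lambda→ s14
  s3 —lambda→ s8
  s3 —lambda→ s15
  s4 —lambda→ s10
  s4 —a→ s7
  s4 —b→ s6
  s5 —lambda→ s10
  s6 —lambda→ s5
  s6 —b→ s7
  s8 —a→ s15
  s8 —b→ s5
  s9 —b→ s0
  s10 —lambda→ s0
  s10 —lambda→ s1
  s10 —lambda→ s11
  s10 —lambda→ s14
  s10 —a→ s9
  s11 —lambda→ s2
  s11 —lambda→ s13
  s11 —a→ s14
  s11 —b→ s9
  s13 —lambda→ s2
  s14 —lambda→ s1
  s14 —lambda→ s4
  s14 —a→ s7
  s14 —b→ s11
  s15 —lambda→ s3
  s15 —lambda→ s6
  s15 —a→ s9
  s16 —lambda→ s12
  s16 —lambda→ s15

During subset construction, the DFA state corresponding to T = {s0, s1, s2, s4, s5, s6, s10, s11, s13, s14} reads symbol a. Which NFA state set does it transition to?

{s0, s1, s2, s4, s7, s9, s10, s11, s13, s14}

s4 on a → {s7}.
s10 on a → {s9}.
s11 on a → {s14}.
s14 on a → {s7}.
No a-transition from s0, s1, s2, s5, s6, s13.
Union after reading a: {s7, s9, s14}.
Now take the lambda-closure:
From s14 via lambda: add s1, s4.
From s4 via lambda: add s10.
From s10 via lambda: add s0, s11.
From s0 via lambda: add s13.
From s11 via lambda: add s2.
No new states can be added; the closed set is {s0, s1, s2, s4, s7, s9, s10, s11, s13, s14}.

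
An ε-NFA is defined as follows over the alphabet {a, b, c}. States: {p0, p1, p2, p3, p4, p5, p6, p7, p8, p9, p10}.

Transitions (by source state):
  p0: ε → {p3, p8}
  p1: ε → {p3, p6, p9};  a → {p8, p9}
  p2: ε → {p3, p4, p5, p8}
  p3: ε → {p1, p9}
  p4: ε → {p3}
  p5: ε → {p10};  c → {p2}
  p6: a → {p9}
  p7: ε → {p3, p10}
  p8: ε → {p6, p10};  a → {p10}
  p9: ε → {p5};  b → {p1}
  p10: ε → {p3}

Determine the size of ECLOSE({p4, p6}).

7

Start with {p4, p6}.
From p4 via ε: add p3.
From p3 via ε: add p1, p9.
From p9 via ε: add p5.
From p5 via ε: add p10.
ε-closure = {p1, p3, p4, p5, p6, p9, p10}, which has 7 states.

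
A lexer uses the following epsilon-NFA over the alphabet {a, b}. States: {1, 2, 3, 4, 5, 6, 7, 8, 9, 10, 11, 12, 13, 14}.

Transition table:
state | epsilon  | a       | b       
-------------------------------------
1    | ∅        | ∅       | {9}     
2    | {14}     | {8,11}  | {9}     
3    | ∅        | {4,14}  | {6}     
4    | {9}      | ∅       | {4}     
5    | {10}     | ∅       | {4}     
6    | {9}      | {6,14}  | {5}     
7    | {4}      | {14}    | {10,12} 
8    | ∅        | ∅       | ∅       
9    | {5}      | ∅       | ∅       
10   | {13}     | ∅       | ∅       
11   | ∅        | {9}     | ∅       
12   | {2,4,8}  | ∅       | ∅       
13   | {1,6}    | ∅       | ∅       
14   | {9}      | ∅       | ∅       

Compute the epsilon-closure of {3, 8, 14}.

Start with {3, 8, 14}.
From 14 via epsilon: add 9.
From 9 via epsilon: add 5.
From 5 via epsilon: add 10.
From 10 via epsilon: add 13.
From 13 via epsilon: add 1, 6.
No new states can be added; the closed set is {1, 3, 5, 6, 8, 9, 10, 13, 14}.

{1, 3, 5, 6, 8, 9, 10, 13, 14}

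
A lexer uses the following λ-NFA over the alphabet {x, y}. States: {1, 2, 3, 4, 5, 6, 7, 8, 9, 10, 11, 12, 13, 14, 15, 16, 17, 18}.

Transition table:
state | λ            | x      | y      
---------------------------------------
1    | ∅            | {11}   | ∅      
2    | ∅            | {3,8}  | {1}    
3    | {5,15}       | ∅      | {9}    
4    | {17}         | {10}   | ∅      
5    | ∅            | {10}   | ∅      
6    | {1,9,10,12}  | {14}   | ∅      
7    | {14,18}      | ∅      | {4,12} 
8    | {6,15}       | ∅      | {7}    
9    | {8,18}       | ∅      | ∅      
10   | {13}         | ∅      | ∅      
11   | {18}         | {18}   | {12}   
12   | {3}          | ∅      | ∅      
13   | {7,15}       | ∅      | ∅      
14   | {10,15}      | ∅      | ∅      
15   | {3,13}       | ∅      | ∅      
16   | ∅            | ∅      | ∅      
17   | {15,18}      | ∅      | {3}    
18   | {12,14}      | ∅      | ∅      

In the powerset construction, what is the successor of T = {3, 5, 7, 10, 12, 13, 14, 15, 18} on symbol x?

{3, 5, 7, 10, 12, 13, 14, 15, 18}

5 on x → {10}.
No x-transition from 3, 7, 10, 12, 13, 14, 15, 18.
Union after reading x: {10}.
Now take the λ-closure:
From 10 via λ: add 13.
From 13 via λ: add 7, 15.
From 7 via λ: add 14, 18.
From 15 via λ: add 3.
From 3 via λ: add 5.
From 18 via λ: add 12.
No new states can be added; the closed set is {3, 5, 7, 10, 12, 13, 14, 15, 18}.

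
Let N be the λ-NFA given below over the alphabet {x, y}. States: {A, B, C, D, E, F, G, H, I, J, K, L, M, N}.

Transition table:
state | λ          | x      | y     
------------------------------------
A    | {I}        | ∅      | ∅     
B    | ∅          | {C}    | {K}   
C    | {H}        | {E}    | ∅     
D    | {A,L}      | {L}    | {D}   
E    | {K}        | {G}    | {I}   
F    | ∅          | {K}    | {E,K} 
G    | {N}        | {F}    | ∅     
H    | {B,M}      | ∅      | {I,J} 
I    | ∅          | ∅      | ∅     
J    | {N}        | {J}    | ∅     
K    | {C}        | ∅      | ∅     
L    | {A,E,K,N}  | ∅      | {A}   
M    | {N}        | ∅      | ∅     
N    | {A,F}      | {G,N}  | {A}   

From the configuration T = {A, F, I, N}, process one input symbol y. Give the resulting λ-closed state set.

{A, B, C, E, F, H, I, K, M, N}

F on y → {E, K}.
N on y → {A}.
No y-transition from A, I.
Union after reading y: {A, E, K}.
Now take the λ-closure:
From A via λ: add I.
From K via λ: add C.
From C via λ: add H.
From H via λ: add B, M.
From M via λ: add N.
From N via λ: add F.
No new states can be added; the closed set is {A, B, C, E, F, H, I, K, M, N}.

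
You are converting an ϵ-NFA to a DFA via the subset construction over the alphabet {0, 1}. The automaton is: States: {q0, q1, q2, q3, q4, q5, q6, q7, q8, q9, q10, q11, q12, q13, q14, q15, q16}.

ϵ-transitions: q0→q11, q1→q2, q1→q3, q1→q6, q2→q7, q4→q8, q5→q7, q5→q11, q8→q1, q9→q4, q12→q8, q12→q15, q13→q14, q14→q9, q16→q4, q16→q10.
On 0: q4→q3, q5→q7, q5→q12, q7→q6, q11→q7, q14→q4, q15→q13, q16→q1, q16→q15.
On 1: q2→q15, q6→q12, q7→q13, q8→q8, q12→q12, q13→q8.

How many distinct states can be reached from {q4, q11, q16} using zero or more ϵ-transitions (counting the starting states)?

10

Start with {q4, q11, q16}.
From q4 via ϵ: add q8.
From q16 via ϵ: add q10.
From q8 via ϵ: add q1.
From q1 via ϵ: add q2, q3, q6.
From q2 via ϵ: add q7.
ϵ-closure = {q1, q2, q3, q4, q6, q7, q8, q10, q11, q16}, which has 10 states.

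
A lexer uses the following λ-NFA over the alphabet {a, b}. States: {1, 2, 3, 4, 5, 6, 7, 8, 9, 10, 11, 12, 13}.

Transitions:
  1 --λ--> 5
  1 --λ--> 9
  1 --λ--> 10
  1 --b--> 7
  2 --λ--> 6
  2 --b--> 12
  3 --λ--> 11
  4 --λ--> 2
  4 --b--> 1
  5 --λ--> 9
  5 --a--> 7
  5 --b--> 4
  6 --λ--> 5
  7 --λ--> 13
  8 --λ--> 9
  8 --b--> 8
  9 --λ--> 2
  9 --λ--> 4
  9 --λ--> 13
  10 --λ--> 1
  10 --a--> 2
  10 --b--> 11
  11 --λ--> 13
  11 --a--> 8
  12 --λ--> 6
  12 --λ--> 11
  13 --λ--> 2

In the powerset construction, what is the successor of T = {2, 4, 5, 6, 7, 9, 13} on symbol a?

{2, 4, 5, 6, 7, 9, 13}

5 on a → {7}.
No a-transition from 2, 4, 6, 7, 9, 13.
Union after reading a: {7}.
Now take the λ-closure:
From 7 via λ: add 13.
From 13 via λ: add 2.
From 2 via λ: add 6.
From 6 via λ: add 5.
From 5 via λ: add 9.
From 9 via λ: add 4.
No new states can be added; the closed set is {2, 4, 5, 6, 7, 9, 13}.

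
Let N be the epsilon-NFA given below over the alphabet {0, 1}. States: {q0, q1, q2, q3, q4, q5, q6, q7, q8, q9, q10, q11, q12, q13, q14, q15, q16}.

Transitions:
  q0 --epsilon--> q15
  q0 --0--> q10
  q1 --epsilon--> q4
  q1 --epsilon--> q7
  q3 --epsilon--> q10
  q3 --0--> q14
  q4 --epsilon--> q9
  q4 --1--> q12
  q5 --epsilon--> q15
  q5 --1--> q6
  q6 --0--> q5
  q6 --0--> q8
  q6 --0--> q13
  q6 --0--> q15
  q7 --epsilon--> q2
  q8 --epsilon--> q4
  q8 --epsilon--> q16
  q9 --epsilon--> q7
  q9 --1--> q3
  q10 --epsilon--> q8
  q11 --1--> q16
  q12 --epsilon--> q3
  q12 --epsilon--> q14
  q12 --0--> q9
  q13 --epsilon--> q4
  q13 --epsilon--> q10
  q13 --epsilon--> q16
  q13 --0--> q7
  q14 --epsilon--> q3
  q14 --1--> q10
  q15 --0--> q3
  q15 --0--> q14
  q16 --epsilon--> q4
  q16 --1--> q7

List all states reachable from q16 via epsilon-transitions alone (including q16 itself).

{q2, q4, q7, q9, q16}

Start with {q16}.
From q16 via epsilon: add q4.
From q4 via epsilon: add q9.
From q9 via epsilon: add q7.
From q7 via epsilon: add q2.
No new states can be added; the closed set is {q2, q4, q7, q9, q16}.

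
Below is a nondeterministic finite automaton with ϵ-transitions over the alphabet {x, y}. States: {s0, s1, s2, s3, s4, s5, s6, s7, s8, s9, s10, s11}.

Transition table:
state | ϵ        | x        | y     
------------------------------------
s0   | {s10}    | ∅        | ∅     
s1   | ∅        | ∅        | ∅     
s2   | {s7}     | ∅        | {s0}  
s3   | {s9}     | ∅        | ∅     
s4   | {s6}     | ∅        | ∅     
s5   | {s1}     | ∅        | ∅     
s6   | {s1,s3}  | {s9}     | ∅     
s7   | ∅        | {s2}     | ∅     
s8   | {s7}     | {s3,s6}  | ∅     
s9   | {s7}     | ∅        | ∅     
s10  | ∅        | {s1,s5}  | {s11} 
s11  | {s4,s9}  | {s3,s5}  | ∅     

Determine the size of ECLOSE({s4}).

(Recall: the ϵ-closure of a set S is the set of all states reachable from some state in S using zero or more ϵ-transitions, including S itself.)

6

Start with {s4}.
From s4 via ϵ: add s6.
From s6 via ϵ: add s1, s3.
From s3 via ϵ: add s9.
From s9 via ϵ: add s7.
ϵ-closure = {s1, s3, s4, s6, s7, s9}, which has 6 states.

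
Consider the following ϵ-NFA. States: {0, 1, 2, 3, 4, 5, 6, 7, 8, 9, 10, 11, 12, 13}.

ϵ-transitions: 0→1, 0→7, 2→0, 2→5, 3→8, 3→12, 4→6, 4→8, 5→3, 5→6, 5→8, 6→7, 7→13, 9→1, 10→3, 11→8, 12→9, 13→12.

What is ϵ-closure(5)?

{1, 3, 5, 6, 7, 8, 9, 12, 13}

Start with {5}.
From 5 via ϵ: add 3, 6, 8.
From 3 via ϵ: add 12.
From 6 via ϵ: add 7.
From 7 via ϵ: add 13.
From 12 via ϵ: add 9.
From 9 via ϵ: add 1.
No new states can be added; the closed set is {1, 3, 5, 6, 7, 8, 9, 12, 13}.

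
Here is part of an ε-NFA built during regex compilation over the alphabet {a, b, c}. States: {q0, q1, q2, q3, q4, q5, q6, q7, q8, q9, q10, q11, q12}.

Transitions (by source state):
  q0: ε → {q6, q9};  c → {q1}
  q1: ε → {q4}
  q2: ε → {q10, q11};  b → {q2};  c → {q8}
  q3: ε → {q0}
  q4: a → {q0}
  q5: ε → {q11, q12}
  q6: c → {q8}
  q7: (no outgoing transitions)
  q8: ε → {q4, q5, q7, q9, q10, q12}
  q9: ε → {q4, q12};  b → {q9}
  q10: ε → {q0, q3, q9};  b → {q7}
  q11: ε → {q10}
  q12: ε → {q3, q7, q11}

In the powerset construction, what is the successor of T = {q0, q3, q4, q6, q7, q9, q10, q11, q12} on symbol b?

q9 on b → {q9}.
q10 on b → {q7}.
No b-transition from q0, q3, q4, q6, q7, q11, q12.
Union after reading b: {q7, q9}.
Now take the ε-closure:
From q9 via ε: add q4, q12.
From q12 via ε: add q3, q11.
From q3 via ε: add q0.
From q11 via ε: add q10.
From q0 via ε: add q6.
No new states can be added; the closed set is {q0, q3, q4, q6, q7, q9, q10, q11, q12}.

{q0, q3, q4, q6, q7, q9, q10, q11, q12}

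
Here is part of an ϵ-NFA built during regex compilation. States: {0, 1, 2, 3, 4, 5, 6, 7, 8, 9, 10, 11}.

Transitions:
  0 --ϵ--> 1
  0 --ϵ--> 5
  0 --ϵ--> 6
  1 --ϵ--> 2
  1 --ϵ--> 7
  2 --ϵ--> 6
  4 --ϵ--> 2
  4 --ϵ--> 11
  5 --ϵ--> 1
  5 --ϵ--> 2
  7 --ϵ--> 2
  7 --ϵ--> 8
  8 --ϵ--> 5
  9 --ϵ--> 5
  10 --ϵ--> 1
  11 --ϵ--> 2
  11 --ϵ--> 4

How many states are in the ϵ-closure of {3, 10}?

8

Start with {3, 10}.
From 10 via ϵ: add 1.
From 1 via ϵ: add 2, 7.
From 2 via ϵ: add 6.
From 7 via ϵ: add 8.
From 8 via ϵ: add 5.
ϵ-closure = {1, 2, 3, 5, 6, 7, 8, 10}, which has 8 states.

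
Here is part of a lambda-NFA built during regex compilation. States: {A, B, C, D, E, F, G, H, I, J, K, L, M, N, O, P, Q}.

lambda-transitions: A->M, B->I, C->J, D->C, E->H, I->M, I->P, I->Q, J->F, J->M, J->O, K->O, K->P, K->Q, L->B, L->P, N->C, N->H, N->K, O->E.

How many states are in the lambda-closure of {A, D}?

9

Start with {A, D}.
From A via lambda: add M.
From D via lambda: add C.
From C via lambda: add J.
From J via lambda: add F, O.
From O via lambda: add E.
From E via lambda: add H.
lambda-closure = {A, C, D, E, F, H, J, M, O}, which has 9 states.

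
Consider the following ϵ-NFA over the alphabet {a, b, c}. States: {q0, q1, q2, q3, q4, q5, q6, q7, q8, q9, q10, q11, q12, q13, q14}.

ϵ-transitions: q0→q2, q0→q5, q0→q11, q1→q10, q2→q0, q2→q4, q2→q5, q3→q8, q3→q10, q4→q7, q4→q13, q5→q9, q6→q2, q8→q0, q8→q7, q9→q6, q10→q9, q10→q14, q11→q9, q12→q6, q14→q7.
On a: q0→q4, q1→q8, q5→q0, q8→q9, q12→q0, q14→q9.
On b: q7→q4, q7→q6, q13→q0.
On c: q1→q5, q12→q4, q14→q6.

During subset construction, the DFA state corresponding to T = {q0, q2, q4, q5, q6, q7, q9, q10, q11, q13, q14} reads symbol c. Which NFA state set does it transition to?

q14 on c → {q6}.
No c-transition from q0, q2, q4, q5, q6, q7, q9, q10, q11, q13.
Union after reading c: {q6}.
Now take the ϵ-closure:
From q6 via ϵ: add q2.
From q2 via ϵ: add q0, q4, q5.
From q0 via ϵ: add q11.
From q4 via ϵ: add q7, q13.
From q5 via ϵ: add q9.
No new states can be added; the closed set is {q0, q2, q4, q5, q6, q7, q9, q11, q13}.

{q0, q2, q4, q5, q6, q7, q9, q11, q13}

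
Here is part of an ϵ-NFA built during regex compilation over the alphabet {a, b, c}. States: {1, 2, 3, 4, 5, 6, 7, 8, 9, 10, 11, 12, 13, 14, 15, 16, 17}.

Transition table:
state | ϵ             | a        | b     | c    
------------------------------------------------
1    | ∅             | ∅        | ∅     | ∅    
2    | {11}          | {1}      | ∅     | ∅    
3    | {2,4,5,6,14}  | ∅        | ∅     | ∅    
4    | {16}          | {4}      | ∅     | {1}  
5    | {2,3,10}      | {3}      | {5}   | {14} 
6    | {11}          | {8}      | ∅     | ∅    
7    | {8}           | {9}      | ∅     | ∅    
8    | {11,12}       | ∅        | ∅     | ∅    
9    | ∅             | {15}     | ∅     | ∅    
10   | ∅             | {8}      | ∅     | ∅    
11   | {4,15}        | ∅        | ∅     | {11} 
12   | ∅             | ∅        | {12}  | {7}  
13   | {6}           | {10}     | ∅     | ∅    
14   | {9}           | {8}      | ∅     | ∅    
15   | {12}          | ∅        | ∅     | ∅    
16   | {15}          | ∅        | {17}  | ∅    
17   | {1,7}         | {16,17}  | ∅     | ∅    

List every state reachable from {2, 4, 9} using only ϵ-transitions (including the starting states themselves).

Start with {2, 4, 9}.
From 2 via ϵ: add 11.
From 4 via ϵ: add 16.
From 11 via ϵ: add 15.
From 15 via ϵ: add 12.
No new states can be added; the closed set is {2, 4, 9, 11, 12, 15, 16}.

{2, 4, 9, 11, 12, 15, 16}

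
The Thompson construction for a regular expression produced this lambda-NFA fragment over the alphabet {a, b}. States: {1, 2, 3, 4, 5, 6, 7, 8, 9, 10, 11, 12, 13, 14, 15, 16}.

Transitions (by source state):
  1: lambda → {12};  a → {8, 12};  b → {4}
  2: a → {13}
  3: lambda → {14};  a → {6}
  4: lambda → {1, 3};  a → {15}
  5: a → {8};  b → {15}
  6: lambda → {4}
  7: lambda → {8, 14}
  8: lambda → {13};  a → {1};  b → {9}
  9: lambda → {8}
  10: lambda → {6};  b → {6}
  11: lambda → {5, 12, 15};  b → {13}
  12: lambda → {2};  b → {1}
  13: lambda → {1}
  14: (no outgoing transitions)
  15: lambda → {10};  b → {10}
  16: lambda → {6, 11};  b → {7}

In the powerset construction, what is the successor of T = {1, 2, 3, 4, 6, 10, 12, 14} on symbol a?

{1, 2, 3, 4, 6, 8, 10, 12, 13, 14, 15}

1 on a → {8, 12}.
2 on a → {13}.
3 on a → {6}.
4 on a → {15}.
No a-transition from 6, 10, 12, 14.
Union after reading a: {6, 8, 12, 13, 15}.
Now take the lambda-closure:
From 6 via lambda: add 4.
From 12 via lambda: add 2.
From 13 via lambda: add 1.
From 15 via lambda: add 10.
From 4 via lambda: add 3.
From 3 via lambda: add 14.
No new states can be added; the closed set is {1, 2, 3, 4, 6, 8, 10, 12, 13, 14, 15}.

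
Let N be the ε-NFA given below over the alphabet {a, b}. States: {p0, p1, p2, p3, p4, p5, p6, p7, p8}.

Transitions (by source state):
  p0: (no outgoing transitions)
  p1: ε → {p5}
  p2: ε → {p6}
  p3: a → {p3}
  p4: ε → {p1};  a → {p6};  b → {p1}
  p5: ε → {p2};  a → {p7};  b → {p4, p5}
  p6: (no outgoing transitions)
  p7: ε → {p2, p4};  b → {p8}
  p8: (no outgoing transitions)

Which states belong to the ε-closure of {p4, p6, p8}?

{p1, p2, p4, p5, p6, p8}

Start with {p4, p6, p8}.
From p4 via ε: add p1.
From p1 via ε: add p5.
From p5 via ε: add p2.
No new states can be added; the closed set is {p1, p2, p4, p5, p6, p8}.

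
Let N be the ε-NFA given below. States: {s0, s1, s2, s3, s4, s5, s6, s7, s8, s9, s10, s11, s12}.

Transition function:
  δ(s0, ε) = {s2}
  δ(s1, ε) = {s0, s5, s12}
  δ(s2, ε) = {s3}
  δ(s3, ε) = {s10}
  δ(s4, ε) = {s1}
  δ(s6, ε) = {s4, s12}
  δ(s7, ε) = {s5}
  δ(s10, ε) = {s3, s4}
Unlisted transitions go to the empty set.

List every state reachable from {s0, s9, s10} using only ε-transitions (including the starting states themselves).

{s0, s1, s2, s3, s4, s5, s9, s10, s12}

Start with {s0, s9, s10}.
From s0 via ε: add s2.
From s10 via ε: add s3, s4.
From s4 via ε: add s1.
From s1 via ε: add s5, s12.
No new states can be added; the closed set is {s0, s1, s2, s3, s4, s5, s9, s10, s12}.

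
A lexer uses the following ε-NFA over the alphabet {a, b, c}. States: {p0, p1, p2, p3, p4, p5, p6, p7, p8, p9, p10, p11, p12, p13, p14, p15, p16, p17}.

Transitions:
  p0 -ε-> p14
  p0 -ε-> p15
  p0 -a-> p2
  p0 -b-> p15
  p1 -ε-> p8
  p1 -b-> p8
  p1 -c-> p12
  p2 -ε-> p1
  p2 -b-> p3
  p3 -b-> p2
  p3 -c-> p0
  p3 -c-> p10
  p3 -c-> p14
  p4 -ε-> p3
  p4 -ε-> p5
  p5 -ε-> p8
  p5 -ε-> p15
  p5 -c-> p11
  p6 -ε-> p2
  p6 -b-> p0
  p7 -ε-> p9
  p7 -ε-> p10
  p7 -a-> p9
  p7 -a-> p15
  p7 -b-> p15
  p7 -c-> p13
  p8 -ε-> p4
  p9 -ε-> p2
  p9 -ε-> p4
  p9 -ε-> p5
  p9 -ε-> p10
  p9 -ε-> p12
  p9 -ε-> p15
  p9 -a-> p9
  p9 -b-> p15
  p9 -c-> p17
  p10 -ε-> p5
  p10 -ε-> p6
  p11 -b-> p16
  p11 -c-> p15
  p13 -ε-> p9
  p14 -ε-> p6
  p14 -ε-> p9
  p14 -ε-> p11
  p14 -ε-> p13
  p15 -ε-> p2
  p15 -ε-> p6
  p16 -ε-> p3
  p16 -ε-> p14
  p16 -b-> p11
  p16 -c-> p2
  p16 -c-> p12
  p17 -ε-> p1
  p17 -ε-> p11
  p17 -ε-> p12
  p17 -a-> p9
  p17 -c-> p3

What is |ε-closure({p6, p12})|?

Start with {p6, p12}.
From p6 via ε: add p2.
From p2 via ε: add p1.
From p1 via ε: add p8.
From p8 via ε: add p4.
From p4 via ε: add p3, p5.
From p5 via ε: add p15.
ε-closure = {p1, p2, p3, p4, p5, p6, p8, p12, p15}, which has 9 states.

9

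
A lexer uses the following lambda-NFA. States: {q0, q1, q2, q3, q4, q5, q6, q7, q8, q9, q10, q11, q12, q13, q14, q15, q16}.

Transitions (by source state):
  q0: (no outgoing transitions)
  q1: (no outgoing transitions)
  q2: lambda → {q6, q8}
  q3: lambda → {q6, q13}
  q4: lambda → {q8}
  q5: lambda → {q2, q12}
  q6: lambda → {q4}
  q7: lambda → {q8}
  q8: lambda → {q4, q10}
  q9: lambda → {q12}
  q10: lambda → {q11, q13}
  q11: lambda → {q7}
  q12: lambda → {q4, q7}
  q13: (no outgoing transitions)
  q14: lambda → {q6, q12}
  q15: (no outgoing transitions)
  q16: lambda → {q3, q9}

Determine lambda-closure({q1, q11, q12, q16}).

{q1, q3, q4, q6, q7, q8, q9, q10, q11, q12, q13, q16}

Start with {q1, q11, q12, q16}.
From q11 via lambda: add q7.
From q12 via lambda: add q4.
From q16 via lambda: add q3, q9.
From q3 via lambda: add q6, q13.
From q4 via lambda: add q8.
From q8 via lambda: add q10.
No new states can be added; the closed set is {q1, q3, q4, q6, q7, q8, q9, q10, q11, q12, q13, q16}.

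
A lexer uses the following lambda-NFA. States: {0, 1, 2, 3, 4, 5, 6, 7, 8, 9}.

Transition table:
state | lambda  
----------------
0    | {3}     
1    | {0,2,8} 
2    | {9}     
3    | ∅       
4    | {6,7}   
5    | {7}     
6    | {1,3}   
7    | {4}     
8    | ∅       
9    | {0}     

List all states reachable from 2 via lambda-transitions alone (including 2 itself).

Start with {2}.
From 2 via lambda: add 9.
From 9 via lambda: add 0.
From 0 via lambda: add 3.
No new states can be added; the closed set is {0, 2, 3, 9}.

{0, 2, 3, 9}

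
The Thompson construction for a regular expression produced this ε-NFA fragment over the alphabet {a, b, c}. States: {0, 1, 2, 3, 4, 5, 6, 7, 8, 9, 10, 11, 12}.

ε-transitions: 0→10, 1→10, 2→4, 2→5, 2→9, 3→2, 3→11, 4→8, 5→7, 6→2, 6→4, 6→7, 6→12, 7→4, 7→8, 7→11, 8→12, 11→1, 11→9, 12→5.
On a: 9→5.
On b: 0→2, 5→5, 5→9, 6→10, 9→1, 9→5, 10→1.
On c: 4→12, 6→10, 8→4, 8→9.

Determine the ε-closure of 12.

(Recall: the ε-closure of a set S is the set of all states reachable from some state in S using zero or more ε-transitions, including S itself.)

Start with {12}.
From 12 via ε: add 5.
From 5 via ε: add 7.
From 7 via ε: add 4, 8, 11.
From 11 via ε: add 1, 9.
From 1 via ε: add 10.
No new states can be added; the closed set is {1, 4, 5, 7, 8, 9, 10, 11, 12}.

{1, 4, 5, 7, 8, 9, 10, 11, 12}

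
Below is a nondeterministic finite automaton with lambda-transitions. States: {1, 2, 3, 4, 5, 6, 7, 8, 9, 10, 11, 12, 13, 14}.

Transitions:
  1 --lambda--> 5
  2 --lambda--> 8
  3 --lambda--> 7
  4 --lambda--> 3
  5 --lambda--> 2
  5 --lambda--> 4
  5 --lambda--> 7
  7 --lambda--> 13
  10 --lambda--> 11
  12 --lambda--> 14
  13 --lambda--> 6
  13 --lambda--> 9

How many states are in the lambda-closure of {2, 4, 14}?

Start with {2, 4, 14}.
From 2 via lambda: add 8.
From 4 via lambda: add 3.
From 3 via lambda: add 7.
From 7 via lambda: add 13.
From 13 via lambda: add 6, 9.
lambda-closure = {2, 3, 4, 6, 7, 8, 9, 13, 14}, which has 9 states.

9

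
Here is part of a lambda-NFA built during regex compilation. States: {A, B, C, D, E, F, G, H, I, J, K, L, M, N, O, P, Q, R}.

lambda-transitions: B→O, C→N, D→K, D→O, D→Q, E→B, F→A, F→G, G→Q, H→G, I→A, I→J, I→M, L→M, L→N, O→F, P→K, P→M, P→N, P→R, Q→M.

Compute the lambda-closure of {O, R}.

Start with {O, R}.
From O via lambda: add F.
From F via lambda: add A, G.
From G via lambda: add Q.
From Q via lambda: add M.
No new states can be added; the closed set is {A, F, G, M, O, Q, R}.

{A, F, G, M, O, Q, R}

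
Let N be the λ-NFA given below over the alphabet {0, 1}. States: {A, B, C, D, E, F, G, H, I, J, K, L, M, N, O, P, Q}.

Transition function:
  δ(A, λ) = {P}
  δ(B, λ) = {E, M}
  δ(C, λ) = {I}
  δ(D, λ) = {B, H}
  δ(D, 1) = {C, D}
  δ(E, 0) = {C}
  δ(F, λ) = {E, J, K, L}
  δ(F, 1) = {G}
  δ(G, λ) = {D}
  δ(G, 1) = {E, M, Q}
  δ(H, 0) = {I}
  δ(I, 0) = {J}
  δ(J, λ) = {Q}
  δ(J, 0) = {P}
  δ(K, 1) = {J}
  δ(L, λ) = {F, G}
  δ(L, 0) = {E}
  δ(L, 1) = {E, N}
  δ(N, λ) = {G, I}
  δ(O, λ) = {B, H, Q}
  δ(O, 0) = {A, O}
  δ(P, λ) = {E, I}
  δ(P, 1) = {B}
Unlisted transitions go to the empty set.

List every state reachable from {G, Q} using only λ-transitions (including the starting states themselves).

{B, D, E, G, H, M, Q}

Start with {G, Q}.
From G via λ: add D.
From D via λ: add B, H.
From B via λ: add E, M.
No new states can be added; the closed set is {B, D, E, G, H, M, Q}.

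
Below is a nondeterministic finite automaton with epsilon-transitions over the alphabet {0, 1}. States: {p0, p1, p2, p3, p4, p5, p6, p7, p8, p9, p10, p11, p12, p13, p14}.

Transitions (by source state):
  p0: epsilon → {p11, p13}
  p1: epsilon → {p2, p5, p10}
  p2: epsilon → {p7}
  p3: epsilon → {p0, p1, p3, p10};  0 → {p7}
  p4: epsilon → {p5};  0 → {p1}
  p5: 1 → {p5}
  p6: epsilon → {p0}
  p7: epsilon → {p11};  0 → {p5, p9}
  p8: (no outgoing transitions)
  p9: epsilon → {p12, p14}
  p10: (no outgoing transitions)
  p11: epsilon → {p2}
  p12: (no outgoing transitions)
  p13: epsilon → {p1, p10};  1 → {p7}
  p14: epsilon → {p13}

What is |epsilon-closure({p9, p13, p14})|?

Start with {p9, p13, p14}.
From p9 via epsilon: add p12.
From p13 via epsilon: add p1, p10.
From p1 via epsilon: add p2, p5.
From p2 via epsilon: add p7.
From p7 via epsilon: add p11.
epsilon-closure = {p1, p2, p5, p7, p9, p10, p11, p12, p13, p14}, which has 10 states.

10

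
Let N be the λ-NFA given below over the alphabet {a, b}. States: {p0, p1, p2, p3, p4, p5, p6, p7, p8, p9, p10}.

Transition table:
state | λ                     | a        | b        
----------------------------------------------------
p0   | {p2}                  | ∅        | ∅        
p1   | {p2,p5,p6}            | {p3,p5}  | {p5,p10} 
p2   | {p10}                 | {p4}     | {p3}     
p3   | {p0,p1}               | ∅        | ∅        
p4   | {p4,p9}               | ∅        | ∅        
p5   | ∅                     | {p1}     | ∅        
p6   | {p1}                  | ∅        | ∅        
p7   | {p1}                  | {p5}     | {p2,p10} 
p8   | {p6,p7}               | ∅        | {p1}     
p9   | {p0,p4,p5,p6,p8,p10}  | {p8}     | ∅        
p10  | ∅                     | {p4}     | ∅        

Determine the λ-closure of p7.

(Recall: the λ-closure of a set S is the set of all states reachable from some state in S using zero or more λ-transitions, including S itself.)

Start with {p7}.
From p7 via λ: add p1.
From p1 via λ: add p2, p5, p6.
From p2 via λ: add p10.
No new states can be added; the closed set is {p1, p2, p5, p6, p7, p10}.

{p1, p2, p5, p6, p7, p10}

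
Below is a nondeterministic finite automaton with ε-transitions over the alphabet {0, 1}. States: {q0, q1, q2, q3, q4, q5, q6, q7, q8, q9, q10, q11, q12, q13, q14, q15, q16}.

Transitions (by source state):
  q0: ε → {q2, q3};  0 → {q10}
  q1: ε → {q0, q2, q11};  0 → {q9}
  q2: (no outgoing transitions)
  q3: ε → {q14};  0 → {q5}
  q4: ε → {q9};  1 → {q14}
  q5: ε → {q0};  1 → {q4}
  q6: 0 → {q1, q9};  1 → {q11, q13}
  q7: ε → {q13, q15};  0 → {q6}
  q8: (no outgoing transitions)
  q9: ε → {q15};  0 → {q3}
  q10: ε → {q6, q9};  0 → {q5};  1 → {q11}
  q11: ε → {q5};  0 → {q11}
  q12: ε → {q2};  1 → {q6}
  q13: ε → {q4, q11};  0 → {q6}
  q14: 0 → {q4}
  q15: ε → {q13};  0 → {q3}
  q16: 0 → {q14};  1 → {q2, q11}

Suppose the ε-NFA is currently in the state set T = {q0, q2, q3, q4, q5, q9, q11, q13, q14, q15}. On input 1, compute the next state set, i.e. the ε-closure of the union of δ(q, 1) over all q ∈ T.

{q0, q2, q3, q4, q5, q9, q11, q13, q14, q15}

q4 on 1 → {q14}.
q5 on 1 → {q4}.
No 1-transition from q0, q2, q3, q9, q11, q13, q14, q15.
Union after reading 1: {q4, q14}.
Now take the ε-closure:
From q4 via ε: add q9.
From q9 via ε: add q15.
From q15 via ε: add q13.
From q13 via ε: add q11.
From q11 via ε: add q5.
From q5 via ε: add q0.
From q0 via ε: add q2, q3.
No new states can be added; the closed set is {q0, q2, q3, q4, q5, q9, q11, q13, q14, q15}.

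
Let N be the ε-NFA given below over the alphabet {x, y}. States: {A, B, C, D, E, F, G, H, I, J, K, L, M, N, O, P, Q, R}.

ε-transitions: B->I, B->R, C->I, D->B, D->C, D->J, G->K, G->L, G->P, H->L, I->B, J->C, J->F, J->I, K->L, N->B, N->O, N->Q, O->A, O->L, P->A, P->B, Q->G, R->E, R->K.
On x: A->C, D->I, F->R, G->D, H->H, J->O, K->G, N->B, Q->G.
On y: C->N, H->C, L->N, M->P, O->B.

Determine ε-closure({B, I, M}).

{B, E, I, K, L, M, R}

Start with {B, I, M}.
From B via ε: add R.
From R via ε: add E, K.
From K via ε: add L.
No new states can be added; the closed set is {B, E, I, K, L, M, R}.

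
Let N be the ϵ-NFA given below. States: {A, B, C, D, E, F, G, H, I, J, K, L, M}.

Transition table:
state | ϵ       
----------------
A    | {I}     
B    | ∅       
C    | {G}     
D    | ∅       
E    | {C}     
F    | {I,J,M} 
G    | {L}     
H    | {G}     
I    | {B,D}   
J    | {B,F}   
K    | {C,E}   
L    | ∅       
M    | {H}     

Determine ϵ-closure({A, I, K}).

{A, B, C, D, E, G, I, K, L}

Start with {A, I, K}.
From I via ϵ: add B, D.
From K via ϵ: add C, E.
From C via ϵ: add G.
From G via ϵ: add L.
No new states can be added; the closed set is {A, B, C, D, E, G, I, K, L}.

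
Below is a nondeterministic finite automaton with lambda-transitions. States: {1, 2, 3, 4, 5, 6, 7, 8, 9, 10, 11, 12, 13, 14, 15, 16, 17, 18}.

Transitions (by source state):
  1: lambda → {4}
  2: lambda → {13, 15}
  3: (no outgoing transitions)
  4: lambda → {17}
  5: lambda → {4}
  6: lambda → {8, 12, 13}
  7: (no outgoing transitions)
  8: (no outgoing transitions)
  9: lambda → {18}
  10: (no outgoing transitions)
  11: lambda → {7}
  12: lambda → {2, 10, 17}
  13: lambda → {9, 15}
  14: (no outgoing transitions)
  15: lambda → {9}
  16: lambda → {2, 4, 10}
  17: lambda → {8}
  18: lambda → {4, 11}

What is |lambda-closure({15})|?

Start with {15}.
From 15 via lambda: add 9.
From 9 via lambda: add 18.
From 18 via lambda: add 4, 11.
From 4 via lambda: add 17.
From 11 via lambda: add 7.
From 17 via lambda: add 8.
lambda-closure = {4, 7, 8, 9, 11, 15, 17, 18}, which has 8 states.

8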